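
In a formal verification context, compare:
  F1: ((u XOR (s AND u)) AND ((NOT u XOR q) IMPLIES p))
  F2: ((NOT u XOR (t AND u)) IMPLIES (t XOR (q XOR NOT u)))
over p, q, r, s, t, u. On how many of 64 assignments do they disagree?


F1 = ((u XOR (s AND u)) AND ((NOT u XOR q) IMPLIES p))
F2 = ((NOT u XOR (t AND u)) IMPLIES (t XOR (q XOR NOT u)))
Evaluate both on each of 64 rows (bits = p,q,r,s,t,u):
  row 0 [000000]: F1=0 F2=1 (differ) -> 1
  row 1 [000001]: F1=1 F2=1 -> 0
  row 2 [000010]: F1=0 F2=0 -> 0
  row 3 [000011]: F1=1 F2=1 -> 0
  row 4 [000100]: F1=0 F2=1 (differ) -> 1
  (every remaining row is evaluated the same way; all 64 results are listed next)
Full result column, 8 rows per line (p,q,r fixed per line; s,t,u runs 000..111 left to right):
  rows 0-7 [p,q,r=000]: 10001101  (ones: 4)
  rows 8-15 [p,q,r=001]: 10001101  (ones: 4)
  rows 16-23 [p,q,r=010]: 01100110  (ones: 4)
  rows 24-31 [p,q,r=011]: 01100110  (ones: 4)
  rows 32-39 [p,q,r=100]: 10001101  (ones: 4)
  rows 40-47 [p,q,r=101]: 10001101  (ones: 4)
  rows 48-55 [p,q,r=110]: 00110110  (ones: 4)
  rows 56-63 [p,q,r=111]: 00110110  (ones: 4)
Disagreements = 4+4+4+4+4+4+4+4 = 32

32


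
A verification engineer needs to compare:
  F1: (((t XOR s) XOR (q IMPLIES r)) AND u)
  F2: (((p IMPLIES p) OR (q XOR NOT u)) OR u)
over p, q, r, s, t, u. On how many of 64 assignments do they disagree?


F1 = (((t XOR s) XOR (q IMPLIES r)) AND u)
F2 = (((p IMPLIES p) OR (q XOR NOT u)) OR u)
Evaluate both on each of 64 rows (bits = p,q,r,s,t,u):
  row 0 [000000]: F1=0 F2=1 (differ) -> 1
  row 1 [000001]: F1=1 F2=1 -> 0
  row 2 [000010]: F1=0 F2=1 (differ) -> 1
  row 3 [000011]: F1=0 F2=1 (differ) -> 1
  row 4 [000100]: F1=0 F2=1 (differ) -> 1
  (every remaining row is evaluated the same way; all 64 results are listed next)
Full result column, 8 rows per line (p,q,r fixed per line; s,t,u runs 000..111 left to right):
  rows 0-7 [p,q,r=000]: 10111110  (ones: 6)
  rows 8-15 [p,q,r=001]: 10111110  (ones: 6)
  rows 16-23 [p,q,r=010]: 11101011  (ones: 6)
  rows 24-31 [p,q,r=011]: 10111110  (ones: 6)
  rows 32-39 [p,q,r=100]: 10111110  (ones: 6)
  rows 40-47 [p,q,r=101]: 10111110  (ones: 6)
  rows 48-55 [p,q,r=110]: 11101011  (ones: 6)
  rows 56-63 [p,q,r=111]: 10111110  (ones: 6)
Disagreements = 6+6+6+6+6+6+6+6 = 48

48


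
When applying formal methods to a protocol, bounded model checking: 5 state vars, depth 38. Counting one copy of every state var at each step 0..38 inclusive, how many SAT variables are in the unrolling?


BMC unrolls to depth k, creating one copy of each state var for steps 0..k.
Step count = 38 + 1 = 39 (steps 0 through 38)
Vars per step = 5
Total = 5 * 39 = 195

195


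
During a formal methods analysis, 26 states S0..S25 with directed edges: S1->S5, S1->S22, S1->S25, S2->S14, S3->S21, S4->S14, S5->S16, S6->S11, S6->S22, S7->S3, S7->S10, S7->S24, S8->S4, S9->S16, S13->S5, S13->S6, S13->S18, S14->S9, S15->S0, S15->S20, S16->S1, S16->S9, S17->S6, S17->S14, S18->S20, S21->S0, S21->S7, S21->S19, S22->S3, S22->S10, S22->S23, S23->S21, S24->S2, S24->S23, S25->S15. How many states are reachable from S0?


BFS from S0:
  layer 0: {S0}
Reachable set: {S0}
Count = 1

1


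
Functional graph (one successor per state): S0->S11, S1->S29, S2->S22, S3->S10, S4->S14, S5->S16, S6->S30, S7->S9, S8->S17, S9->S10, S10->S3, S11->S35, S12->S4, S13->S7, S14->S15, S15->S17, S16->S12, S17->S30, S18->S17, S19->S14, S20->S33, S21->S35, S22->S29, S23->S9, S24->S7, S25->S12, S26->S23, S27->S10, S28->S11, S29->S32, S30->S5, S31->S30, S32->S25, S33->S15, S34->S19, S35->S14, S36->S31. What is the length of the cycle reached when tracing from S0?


Trace from S0 until a state repeats:
  S0 -> S11 -> S35 -> S14 -> S15 -> S17 -> S30 -> S5 -> S16 -> S12 -> S4 -> S14
S14 first seen at step 3, revisited at step 11.
Cycle length = 11 - 3 = 8

8


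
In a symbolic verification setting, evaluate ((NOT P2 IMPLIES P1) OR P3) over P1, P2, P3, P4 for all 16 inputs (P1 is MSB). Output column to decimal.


Formula: ((NOT P2 IMPLIES P1) OR P3) over P1, P2, P3, P4 (16 rows)
Evaluate each row (bits = P1,P2,P3,P4, MSB first):
  row 0 [0000]: ((NOT 0 IMPLIES 0) OR 0) -> 0
  row 1 [0001]: ((NOT 0 IMPLIES 0) OR 0) -> 0
  row 2 [0010]: ((NOT 0 IMPLIES 0) OR 1) -> 1
  row 3 [0011]: ((NOT 0 IMPLIES 0) OR 1) -> 1
  row 4 [0100]: ((NOT 1 IMPLIES 0) OR 0) -> 1
  row 5 [0101]: ((NOT 1 IMPLIES 0) OR 0) -> 1
  row 6 [0110]: ((NOT 1 IMPLIES 0) OR 1) -> 1
  row 7 [0111]: ((NOT 1 IMPLIES 0) OR 1) -> 1
  row 8 [1000]: ((NOT 0 IMPLIES 1) OR 0) -> 1
  row 9 [1001]: ((NOT 0 IMPLIES 1) OR 0) -> 1
  row 10 [1010]: ((NOT 0 IMPLIES 1) OR 1) -> 1
  row 11 [1011]: ((NOT 0 IMPLIES 1) OR 1) -> 1
  row 12 [1100]: ((NOT 1 IMPLIES 1) OR 0) -> 1
  row 13 [1101]: ((NOT 1 IMPLIES 1) OR 0) -> 1
  row 14 [1110]: ((NOT 1 IMPLIES 1) OR 1) -> 1
  row 15 [1111]: ((NOT 1 IMPLIES 1) OR 1) -> 1
Full result column, 4 rows per line (P1,P2 fixed per line; P3,P4 runs 00..11 left to right):
  rows 0-3 [P1,P2=00]: 0011  = hex 3
  rows 4-7 [P1,P2=01]: 1111  = hex F
  rows 8-11 [P1,P2=10]: 1111  = hex F
  rows 12-15 [P1,P2=11]: 1111  = hex F
Output column (row 0 .. row 15) = 0011111111111111
Output column grouped in 4s = 0011 1111 1111 1111 = 0x3FFF
Convert to decimal digit by digit (value = value*16 + digit):
  3 -> 3
  3*16 + 15 (F) = 63
  63*16 + 15 (F) = 1023
  1023*16 + 15 (F) = 16383
Decimal = 16383

16383


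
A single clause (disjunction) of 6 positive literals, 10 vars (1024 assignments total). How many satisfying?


Step 1: Total=2^10=1024
Step 2: Unsat when all 6 false: 2^4=16
Step 3: Sat=1024-16=1008

1008


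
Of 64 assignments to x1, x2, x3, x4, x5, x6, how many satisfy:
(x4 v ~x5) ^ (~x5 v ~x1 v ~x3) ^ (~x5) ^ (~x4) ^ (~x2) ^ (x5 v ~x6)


CNF with 6 clauses over 6 vars (64 assignments).
An assignment satisfies CNF iff every clause has >=1 true literal.
Check each row (bits = x1,x2,x3,x4,x5,x6; clause T/F shown):
  row 0 [000000]: clauses=TTTTTT -> 1
  row 1 [000001]: clauses=TTTTTF -> 0
  row 2 [000010]: clauses=FTFTTT -> 0
  row 3 [000011]: clauses=FTFTTT -> 0
  row 4 [000100]: clauses=TTTFTT -> 0
  (every remaining row is evaluated the same way; all 64 results are listed next)
Full result column, 8 rows per line (x1,x2,x3 fixed per line; x4,x5,x6 runs 000..111 left to right):
  rows 0-7 [x1,x2,x3=000]: 10000000  (ones: 1)
  rows 8-15 [x1,x2,x3=001]: 10000000  (ones: 1)
  rows 16-23 [x1,x2,x3=010]: 00000000  (ones: 0)
  rows 24-31 [x1,x2,x3=011]: 00000000  (ones: 0)
  rows 32-39 [x1,x2,x3=100]: 10000000  (ones: 1)
  rows 40-47 [x1,x2,x3=101]: 10000000  (ones: 1)
  rows 48-55 [x1,x2,x3=110]: 00000000  (ones: 0)
  rows 56-63 [x1,x2,x3=111]: 00000000  (ones: 0)
Satisfying assignments = 1+1+0+0+1+1+0+0 = 4

4


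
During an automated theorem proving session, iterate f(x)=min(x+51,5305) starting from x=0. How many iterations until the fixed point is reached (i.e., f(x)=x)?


Step 1: x=0, cap=5305, increment=51
Step 2: x grows by 51 each step until capped at 5305; fixed point is x=5305
Step 3: iterations = ceil(5305/51) = 105

105


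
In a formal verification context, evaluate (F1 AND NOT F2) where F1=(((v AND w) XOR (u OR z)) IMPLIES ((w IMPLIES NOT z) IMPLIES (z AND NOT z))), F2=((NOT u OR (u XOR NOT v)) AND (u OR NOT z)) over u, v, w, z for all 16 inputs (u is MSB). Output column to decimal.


F1 = (((v AND w) XOR (u OR z)) IMPLIES ((w IMPLIES NOT z) IMPLIES (z AND NOT z)))
F2 = ((NOT u OR (u XOR NOT v)) AND (u OR NOT z))
Counterexample to F1=>F2 is where F1=1 and F2=0.
Evaluate each row (bits = u,v,w,z, MSB first):
  row 0 [0000]: F1=1 F2=1 -> F1&~F2 -> 0
  row 1 [0001]: F1=0 F2=0 -> F1&~F2 -> 0
  row 2 [0010]: F1=1 F2=1 -> F1&~F2 -> 0
  row 3 [0011]: F1=1 F2=0 -> F1&~F2 -> 1
  row 4 [0100]: F1=1 F2=1 -> F1&~F2 -> 0
  row 5 [0101]: F1=0 F2=0 -> F1&~F2 -> 0
  row 6 [0110]: F1=0 F2=1 -> F1&~F2 -> 0
  row 7 [0111]: F1=1 F2=0 -> F1&~F2 -> 1
  row 8 [1000]: F1=0 F2=0 -> F1&~F2 -> 0
  row 9 [1001]: F1=0 F2=0 -> F1&~F2 -> 0
  row 10 [1010]: F1=0 F2=0 -> F1&~F2 -> 0
  row 11 [1011]: F1=1 F2=0 -> F1&~F2 -> 1
  row 12 [1100]: F1=0 F2=1 -> F1&~F2 -> 0
  row 13 [1101]: F1=0 F2=1 -> F1&~F2 -> 0
  row 14 [1110]: F1=1 F2=1 -> F1&~F2 -> 0
  row 15 [1111]: F1=1 F2=1 -> F1&~F2 -> 0
Full result column, 4 rows per line (u,v fixed per line; w,z runs 00..11 left to right):
  rows 0-3 [u,v=00]: 0001  = hex 1
  rows 4-7 [u,v=01]: 0001  = hex 1
  rows 8-11 [u,v=10]: 0001  = hex 1
  rows 12-15 [u,v=11]: 0000  = hex 0
Counterexample vector (row 0 .. row 15) = 0001000100010000
Output column grouped in 4s = 0001 0001 0001 0000 = 0x1110
Convert to decimal digit by digit (value = value*16 + digit):
  1 -> 1
  1*16 + 1 = 17
  17*16 + 1 = 273
  273*16 + 0 = 4368
Decimal = 4368

4368


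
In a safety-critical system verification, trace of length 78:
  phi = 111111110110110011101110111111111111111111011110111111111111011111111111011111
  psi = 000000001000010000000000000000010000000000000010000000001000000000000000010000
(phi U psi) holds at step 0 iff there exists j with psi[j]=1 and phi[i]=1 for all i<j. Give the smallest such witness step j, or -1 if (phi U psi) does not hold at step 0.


(phi U psi) at 0: need smallest j with psi[j]=1 and phi[i]=1 for all i in [0,j).
Scan from step 0:
  step 0: phi=1, psi=0 -> continue
  step 1: phi=1, psi=0 -> continue
  step 2: phi=1, psi=0 -> continue
  step 3: phi=1, psi=0 -> continue
  step 8: psi=1 and phi held for [0,8) -> witness found
Witness step = 8

8


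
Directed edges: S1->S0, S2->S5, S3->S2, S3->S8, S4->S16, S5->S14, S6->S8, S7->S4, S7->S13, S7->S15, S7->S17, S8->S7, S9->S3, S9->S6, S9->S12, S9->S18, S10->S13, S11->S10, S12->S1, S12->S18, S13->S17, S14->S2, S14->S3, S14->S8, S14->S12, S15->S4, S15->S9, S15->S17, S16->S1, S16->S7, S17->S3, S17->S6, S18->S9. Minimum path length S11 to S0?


BFS layer-by-layer from S11:
  dist 0: {S11}
  dist 1: {S10}
  dist 2: {S13}
  dist 3: {S17}
  dist 4: {S3, S6}
  dist 5: {S2, S8}
  dist 6: {S5, S7}
  dist 7: {S4, S14, S15}
  dist 8: {S9, S12, S16}
  dist 9: {S1, S18}
  dist 10: {S0}
  -> S0 reached at distance 10
Shortest path length = 10

10


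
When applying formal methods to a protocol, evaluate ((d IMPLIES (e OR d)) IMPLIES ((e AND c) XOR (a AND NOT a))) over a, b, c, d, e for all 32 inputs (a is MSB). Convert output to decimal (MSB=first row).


Formula: ((d IMPLIES (e OR d)) IMPLIES ((e AND c) XOR (a AND NOT a))) over a, b, c, d, e (32 rows)
Evaluate each row (bits = a,b,c,d,e, MSB first):
  row 0 [00000]: ((0 IMPLIES (0 OR 0)) IMPLIES ((0 AND 0) XOR (0 AND NOT 0))) -> 0
  row 1 [00001]: ((0 IMPLIES (1 OR 0)) IMPLIES ((1 AND 0) XOR (0 AND NOT 0))) -> 0
  row 2 [00010]: ((1 IMPLIES (0 OR 1)) IMPLIES ((0 AND 0) XOR (0 AND NOT 0))) -> 0
  row 3 [00011]: ((1 IMPLIES (1 OR 1)) IMPLIES ((1 AND 0) XOR (0 AND NOT 0))) -> 0
  row 4 [00100]: ((0 IMPLIES (0 OR 0)) IMPLIES ((0 AND 1) XOR (0 AND NOT 0))) -> 0
  row 5 [00101]: ((0 IMPLIES (1 OR 0)) IMPLIES ((1 AND 1) XOR (0 AND NOT 0))) -> 1
  row 6 [00110]: ((1 IMPLIES (0 OR 1)) IMPLIES ((0 AND 1) XOR (0 AND NOT 0))) -> 0
  row 7 [00111]: ((1 IMPLIES (1 OR 1)) IMPLIES ((1 AND 1) XOR (0 AND NOT 0))) -> 1
  row 8 [01000]: ((0 IMPLIES (0 OR 0)) IMPLIES ((0 AND 0) XOR (0 AND NOT 0))) -> 0
  row 9 [01001]: ((0 IMPLIES (1 OR 0)) IMPLIES ((1 AND 0) XOR (0 AND NOT 0))) -> 0
  row 10 [01010]: ((1 IMPLIES (0 OR 1)) IMPLIES ((0 AND 0) XOR (0 AND NOT 0))) -> 0
  row 11 [01011]: ((1 IMPLIES (1 OR 1)) IMPLIES ((1 AND 0) XOR (0 AND NOT 0))) -> 0
  row 12 [01100]: ((0 IMPLIES (0 OR 0)) IMPLIES ((0 AND 1) XOR (0 AND NOT 0))) -> 0
  row 13 [01101]: ((0 IMPLIES (1 OR 0)) IMPLIES ((1 AND 1) XOR (0 AND NOT 0))) -> 1
  row 14 [01110]: ((1 IMPLIES (0 OR 1)) IMPLIES ((0 AND 1) XOR (0 AND NOT 0))) -> 0
  row 15 [01111]: ((1 IMPLIES (1 OR 1)) IMPLIES ((1 AND 1) XOR (0 AND NOT 0))) -> 1
  row 16 [10000]: ((0 IMPLIES (0 OR 0)) IMPLIES ((0 AND 0) XOR (1 AND NOT 1))) -> 0
  row 17 [10001]: ((0 IMPLIES (1 OR 0)) IMPLIES ((1 AND 0) XOR (1 AND NOT 1))) -> 0
  row 18 [10010]: ((1 IMPLIES (0 OR 1)) IMPLIES ((0 AND 0) XOR (1 AND NOT 1))) -> 0
  row 19 [10011]: ((1 IMPLIES (1 OR 1)) IMPLIES ((1 AND 0) XOR (1 AND NOT 1))) -> 0
  row 20 [10100]: ((0 IMPLIES (0 OR 0)) IMPLIES ((0 AND 1) XOR (1 AND NOT 1))) -> 0
  row 21 [10101]: ((0 IMPLIES (1 OR 0)) IMPLIES ((1 AND 1) XOR (1 AND NOT 1))) -> 1
  row 22 [10110]: ((1 IMPLIES (0 OR 1)) IMPLIES ((0 AND 1) XOR (1 AND NOT 1))) -> 0
  row 23 [10111]: ((1 IMPLIES (1 OR 1)) IMPLIES ((1 AND 1) XOR (1 AND NOT 1))) -> 1
  row 24 [11000]: ((0 IMPLIES (0 OR 0)) IMPLIES ((0 AND 0) XOR (1 AND NOT 1))) -> 0
  row 25 [11001]: ((0 IMPLIES (1 OR 0)) IMPLIES ((1 AND 0) XOR (1 AND NOT 1))) -> 0
  row 26 [11010]: ((1 IMPLIES (0 OR 1)) IMPLIES ((0 AND 0) XOR (1 AND NOT 1))) -> 0
  row 27 [11011]: ((1 IMPLIES (1 OR 1)) IMPLIES ((1 AND 0) XOR (1 AND NOT 1))) -> 0
  row 28 [11100]: ((0 IMPLIES (0 OR 0)) IMPLIES ((0 AND 1) XOR (1 AND NOT 1))) -> 0
  row 29 [11101]: ((0 IMPLIES (1 OR 0)) IMPLIES ((1 AND 1) XOR (1 AND NOT 1))) -> 1
  row 30 [11110]: ((1 IMPLIES (0 OR 1)) IMPLIES ((0 AND 1) XOR (1 AND NOT 1))) -> 0
  row 31 [11111]: ((1 IMPLIES (1 OR 1)) IMPLIES ((1 AND 1) XOR (1 AND NOT 1))) -> 1
Full result column, 4 rows per line (a,b,c fixed per line; d,e runs 00..11 left to right):
  rows 0-3 [a,b,c=000]: 0000  = hex 0
  rows 4-7 [a,b,c=001]: 0101  = hex 5
  rows 8-11 [a,b,c=010]: 0000  = hex 0
  rows 12-15 [a,b,c=011]: 0101  = hex 5
  rows 16-19 [a,b,c=100]: 0000  = hex 0
  rows 20-23 [a,b,c=101]: 0101  = hex 5
  rows 24-27 [a,b,c=110]: 0000  = hex 0
  rows 28-31 [a,b,c=111]: 0101  = hex 5
Output column (row 0 .. row 31) = 00000101000001010000010100000101
Output column grouped in 4s = 0000 0101 0000 0101 0000 0101 0000 0101 = 0x05050505
Convert to decimal digit by digit (value = value*16 + digit):
  0 -> 0
  0*16 + 5 = 5
  5*16 + 0 = 80
  80*16 + 5 = 1285
  1285*16 + 0 = 20560
  20560*16 + 5 = 328965
  328965*16 + 0 = 5263440
  5263440*16 + 5 = 84215045
Decimal = 84215045

84215045


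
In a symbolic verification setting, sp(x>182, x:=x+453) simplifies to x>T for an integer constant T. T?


Formula: sp(P, x:=E) = exists old_x. (x = E[old_x/x]) AND P[old_x/x] (old_x is the value of x before the assignment; eliminate old_x by solving x = E[old_x/x] for old_x)
Step 1: Precondition P: x>182, i.e. old_x > 182
Step 2: Assignment gives x = old_x + 453, so old_x = x - 453
Step 3: Substitute into P: x - 453 > 182
Step 4: Simplify: x > 182+453 = 635

635


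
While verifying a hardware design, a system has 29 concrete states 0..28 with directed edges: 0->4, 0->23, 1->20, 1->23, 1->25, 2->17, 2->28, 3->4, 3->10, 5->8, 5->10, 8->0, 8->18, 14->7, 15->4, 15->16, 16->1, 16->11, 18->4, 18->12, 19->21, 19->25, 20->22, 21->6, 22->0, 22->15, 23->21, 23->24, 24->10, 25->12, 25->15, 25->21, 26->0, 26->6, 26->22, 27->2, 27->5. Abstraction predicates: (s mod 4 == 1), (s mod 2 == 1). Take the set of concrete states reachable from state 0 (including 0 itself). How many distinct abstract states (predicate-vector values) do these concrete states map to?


BFS from 0:
Concrete reachable: {0, 4, 6, 10, 21, 23, 24}
Abstract via predicates (s mod 4 == 1), (s mod 2 == 1):
  (0,0) <- {0, 4, 6, 10, 24}
  (0,1) <- {23}
  (1,1) <- {21}
Distinct abstract states = 3

3


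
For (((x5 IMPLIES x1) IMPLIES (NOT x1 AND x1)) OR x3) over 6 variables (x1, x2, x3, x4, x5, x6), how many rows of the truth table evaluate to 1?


Formula: (((x5 IMPLIES x1) IMPLIES (NOT x1 AND x1)) OR x3) over 6 vars (64 rows)
Evaluate each row (x1, x2, x3, x4, x5, x6 as bits, MSB first):
  row 0 [000000]: (((0 IMPLIES 0) IMPLIES (NOT 0 AND 0)) OR 0) -> 0
  row 1 [000001]: (((0 IMPLIES 0) IMPLIES (NOT 0 AND 0)) OR 0) -> 0
  row 2 [000010]: (((1 IMPLIES 0) IMPLIES (NOT 0 AND 0)) OR 0) -> 1
  row 3 [000011]: (((1 IMPLIES 0) IMPLIES (NOT 0 AND 0)) OR 0) -> 1
  row 4 [000100]: (((0 IMPLIES 0) IMPLIES (NOT 0 AND 0)) OR 0) -> 0
  (every remaining row is evaluated the same way; all 64 results are listed next)
Full result column, 8 rows per line (x1,x2,x3 fixed per line; x4,x5,x6 runs 000..111 left to right):
  rows 0-7 [x1,x2,x3=000]: 00110011  (ones: 4)
  rows 8-15 [x1,x2,x3=001]: 11111111  (ones: 8)
  rows 16-23 [x1,x2,x3=010]: 00110011  (ones: 4)
  rows 24-31 [x1,x2,x3=011]: 11111111  (ones: 8)
  rows 32-39 [x1,x2,x3=100]: 00000000  (ones: 0)
  rows 40-47 [x1,x2,x3=101]: 11111111  (ones: 8)
  rows 48-55 [x1,x2,x3=110]: 00000000  (ones: 0)
  rows 56-63 [x1,x2,x3=111]: 11111111  (ones: 8)
Count of 1-rows = 4+8+4+8+0+8+0+8 = 40

40


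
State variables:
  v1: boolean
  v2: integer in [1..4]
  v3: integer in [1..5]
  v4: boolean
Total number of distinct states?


State space = product of domain sizes of all variables.
Domain sizes:
  v1 (boolean): 2
  v2 (integer in [1..4]): 4
  v3 (integer in [1..5]): 5
  v4 (boolean): 2
Product = 2 * 4 * 5 * 2 = 80

80


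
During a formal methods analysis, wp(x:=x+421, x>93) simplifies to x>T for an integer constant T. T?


Formula: wp(x:=E, P) = P[E/x] (substitute E for x in postcondition)
Step 1: Postcondition: x>93
Step 2: Substitute x+421 for x: x+421>93
Step 3: Solve for x: x > 93-421 = -328

-328


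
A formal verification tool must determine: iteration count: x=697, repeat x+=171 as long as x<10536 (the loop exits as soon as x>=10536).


Step 1: x goes from 697 toward 10536 by 171; the body runs while x<10536, so iterations = ceil((bound-start)/step)
Step 2: Distance=9839
Step 3: ceil(9839/171)=58

58


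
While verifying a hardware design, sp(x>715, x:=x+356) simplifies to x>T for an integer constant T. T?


Formula: sp(P, x:=E) = exists old_x. (x = E[old_x/x]) AND P[old_x/x] (old_x is the value of x before the assignment; eliminate old_x by solving x = E[old_x/x] for old_x)
Step 1: Precondition P: x>715, i.e. old_x > 715
Step 2: Assignment gives x = old_x + 356, so old_x = x - 356
Step 3: Substitute into P: x - 356 > 715
Step 4: Simplify: x > 715+356 = 1071

1071


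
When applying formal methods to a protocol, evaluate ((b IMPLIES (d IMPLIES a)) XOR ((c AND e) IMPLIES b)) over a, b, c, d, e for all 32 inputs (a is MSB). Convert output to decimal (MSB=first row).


Formula: ((b IMPLIES (d IMPLIES a)) XOR ((c AND e) IMPLIES b)) over a, b, c, d, e (32 rows)
Evaluate each row (bits = a,b,c,d,e, MSB first):
  row 0 [00000]: ((0 IMPLIES (0 IMPLIES 0)) XOR ((0 AND 0) IMPLIES 0)) -> 0
  row 1 [00001]: ((0 IMPLIES (0 IMPLIES 0)) XOR ((0 AND 1) IMPLIES 0)) -> 0
  row 2 [00010]: ((0 IMPLIES (1 IMPLIES 0)) XOR ((0 AND 0) IMPLIES 0)) -> 0
  row 3 [00011]: ((0 IMPLIES (1 IMPLIES 0)) XOR ((0 AND 1) IMPLIES 0)) -> 0
  row 4 [00100]: ((0 IMPLIES (0 IMPLIES 0)) XOR ((1 AND 0) IMPLIES 0)) -> 0
  row 5 [00101]: ((0 IMPLIES (0 IMPLIES 0)) XOR ((1 AND 1) IMPLIES 0)) -> 1
  row 6 [00110]: ((0 IMPLIES (1 IMPLIES 0)) XOR ((1 AND 0) IMPLIES 0)) -> 0
  row 7 [00111]: ((0 IMPLIES (1 IMPLIES 0)) XOR ((1 AND 1) IMPLIES 0)) -> 1
  row 8 [01000]: ((1 IMPLIES (0 IMPLIES 0)) XOR ((0 AND 0) IMPLIES 1)) -> 0
  row 9 [01001]: ((1 IMPLIES (0 IMPLIES 0)) XOR ((0 AND 1) IMPLIES 1)) -> 0
  row 10 [01010]: ((1 IMPLIES (1 IMPLIES 0)) XOR ((0 AND 0) IMPLIES 1)) -> 1
  row 11 [01011]: ((1 IMPLIES (1 IMPLIES 0)) XOR ((0 AND 1) IMPLIES 1)) -> 1
  row 12 [01100]: ((1 IMPLIES (0 IMPLIES 0)) XOR ((1 AND 0) IMPLIES 1)) -> 0
  row 13 [01101]: ((1 IMPLIES (0 IMPLIES 0)) XOR ((1 AND 1) IMPLIES 1)) -> 0
  row 14 [01110]: ((1 IMPLIES (1 IMPLIES 0)) XOR ((1 AND 0) IMPLIES 1)) -> 1
  row 15 [01111]: ((1 IMPLIES (1 IMPLIES 0)) XOR ((1 AND 1) IMPLIES 1)) -> 1
  row 16 [10000]: ((0 IMPLIES (0 IMPLIES 1)) XOR ((0 AND 0) IMPLIES 0)) -> 0
  row 17 [10001]: ((0 IMPLIES (0 IMPLIES 1)) XOR ((0 AND 1) IMPLIES 0)) -> 0
  row 18 [10010]: ((0 IMPLIES (1 IMPLIES 1)) XOR ((0 AND 0) IMPLIES 0)) -> 0
  row 19 [10011]: ((0 IMPLIES (1 IMPLIES 1)) XOR ((0 AND 1) IMPLIES 0)) -> 0
  row 20 [10100]: ((0 IMPLIES (0 IMPLIES 1)) XOR ((1 AND 0) IMPLIES 0)) -> 0
  row 21 [10101]: ((0 IMPLIES (0 IMPLIES 1)) XOR ((1 AND 1) IMPLIES 0)) -> 1
  row 22 [10110]: ((0 IMPLIES (1 IMPLIES 1)) XOR ((1 AND 0) IMPLIES 0)) -> 0
  row 23 [10111]: ((0 IMPLIES (1 IMPLIES 1)) XOR ((1 AND 1) IMPLIES 0)) -> 1
  row 24 [11000]: ((1 IMPLIES (0 IMPLIES 1)) XOR ((0 AND 0) IMPLIES 1)) -> 0
  row 25 [11001]: ((1 IMPLIES (0 IMPLIES 1)) XOR ((0 AND 1) IMPLIES 1)) -> 0
  row 26 [11010]: ((1 IMPLIES (1 IMPLIES 1)) XOR ((0 AND 0) IMPLIES 1)) -> 0
  row 27 [11011]: ((1 IMPLIES (1 IMPLIES 1)) XOR ((0 AND 1) IMPLIES 1)) -> 0
  row 28 [11100]: ((1 IMPLIES (0 IMPLIES 1)) XOR ((1 AND 0) IMPLIES 1)) -> 0
  row 29 [11101]: ((1 IMPLIES (0 IMPLIES 1)) XOR ((1 AND 1) IMPLIES 1)) -> 0
  row 30 [11110]: ((1 IMPLIES (1 IMPLIES 1)) XOR ((1 AND 0) IMPLIES 1)) -> 0
  row 31 [11111]: ((1 IMPLIES (1 IMPLIES 1)) XOR ((1 AND 1) IMPLIES 1)) -> 0
Full result column, 4 rows per line (a,b,c fixed per line; d,e runs 00..11 left to right):
  rows 0-3 [a,b,c=000]: 0000  = hex 0
  rows 4-7 [a,b,c=001]: 0101  = hex 5
  rows 8-11 [a,b,c=010]: 0011  = hex 3
  rows 12-15 [a,b,c=011]: 0011  = hex 3
  rows 16-19 [a,b,c=100]: 0000  = hex 0
  rows 20-23 [a,b,c=101]: 0101  = hex 5
  rows 24-27 [a,b,c=110]: 0000  = hex 0
  rows 28-31 [a,b,c=111]: 0000  = hex 0
Output column (row 0 .. row 31) = 00000101001100110000010100000000
Output column grouped in 4s = 0000 0101 0011 0011 0000 0101 0000 0000 = 0x05330500
Convert to decimal digit by digit (value = value*16 + digit):
  0 -> 0
  0*16 + 5 = 5
  5*16 + 3 = 83
  83*16 + 3 = 1331
  1331*16 + 0 = 21296
  21296*16 + 5 = 340741
  340741*16 + 0 = 5451856
  5451856*16 + 0 = 87229696
Decimal = 87229696

87229696


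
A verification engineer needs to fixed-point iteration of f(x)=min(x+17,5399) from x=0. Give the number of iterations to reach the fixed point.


Step 1: x=0, cap=5399, increment=17
Step 2: x grows by 17 each step until capped at 5399; fixed point is x=5399
Step 3: iterations = ceil(5399/17) = 318

318


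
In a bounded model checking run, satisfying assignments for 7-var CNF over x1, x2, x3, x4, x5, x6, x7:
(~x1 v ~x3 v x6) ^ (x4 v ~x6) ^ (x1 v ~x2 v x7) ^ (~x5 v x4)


CNF with 4 clauses over 7 vars (128 assignments).
An assignment satisfies CNF iff every clause has >=1 true literal.
Check each row (bits = x1,x2,x3,x4,x5,x6,x7; clause T/F shown):
  row 0 [0000000]: clauses=TTTT -> 1
  row 1 [0000001]: clauses=TTTT -> 1
  row 2 [0000010]: clauses=TFTT -> 0
  row 3 [0000011]: clauses=TFTT -> 0
  row 4 [0000100]: clauses=TTTF -> 0
  (every remaining row is evaluated the same way; all 128 results are listed next)
Full result column, 8 rows per line (x1,x2,x3,x4 fixed per line; x5,x6,x7 runs 000..111 left to right):
  rows 0-7 [x1,x2,x3,x4=0000]: 11000000  (ones: 2)
  rows 8-15 [x1,x2,x3,x4=0001]: 11111111  (ones: 8)
  rows 16-23 [x1,x2,x3,x4=0010]: 11000000  (ones: 2)
  rows 24-31 [x1,x2,x3,x4=0011]: 11111111  (ones: 8)
  rows 32-39 [x1,x2,x3,x4=0100]: 01000000  (ones: 1)
  rows 40-47 [x1,x2,x3,x4=0101]: 01010101  (ones: 4)
  rows 48-55 [x1,x2,x3,x4=0110]: 01000000  (ones: 1)
  rows 56-63 [x1,x2,x3,x4=0111]: 01010101  (ones: 4)
  rows 64-71 [x1,x2,x3,x4=1000]: 11000000  (ones: 2)
  rows 72-79 [x1,x2,x3,x4=1001]: 11111111  (ones: 8)
  rows 80-87 [x1,x2,x3,x4=1010]: 00000000  (ones: 0)
  rows 88-95 [x1,x2,x3,x4=1011]: 00110011  (ones: 4)
  rows 96-103 [x1,x2,x3,x4=1100]: 11000000  (ones: 2)
  rows 104-111 [x1,x2,x3,x4=1101]: 11111111  (ones: 8)
  rows 112-119 [x1,x2,x3,x4=1110]: 00000000  (ones: 0)
  rows 120-127 [x1,x2,x3,x4=1111]: 00110011  (ones: 4)
Satisfying assignments = 2+8+2+8+1+4+1+4+2+8+0+4+2+8+0+4 = 58

58


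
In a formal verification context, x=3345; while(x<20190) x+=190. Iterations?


Step 1: x goes from 3345 toward 20190 by 190; the body runs while x<20190, so iterations = ceil((bound-start)/step)
Step 2: Distance=16845
Step 3: ceil(16845/190)=89

89


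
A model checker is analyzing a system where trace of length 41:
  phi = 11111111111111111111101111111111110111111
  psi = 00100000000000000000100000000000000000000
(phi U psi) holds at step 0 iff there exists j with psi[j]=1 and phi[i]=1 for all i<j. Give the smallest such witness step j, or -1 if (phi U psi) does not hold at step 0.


(phi U psi) at 0: need smallest j with psi[j]=1 and phi[i]=1 for all i in [0,j).
Scan from step 0:
  step 0: phi=1, psi=0 -> continue
  step 1: phi=1, psi=0 -> continue
  step 2: psi=1 and phi held for [0,2) -> witness found
Witness step = 2

2


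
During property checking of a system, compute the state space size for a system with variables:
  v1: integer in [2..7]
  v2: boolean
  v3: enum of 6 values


State space = product of domain sizes of all variables.
Domain sizes:
  v1 (integer in [2..7]): 6
  v2 (boolean): 2
  v3 (enum of 6 values): 6
Product = 6 * 2 * 6 = 72

72


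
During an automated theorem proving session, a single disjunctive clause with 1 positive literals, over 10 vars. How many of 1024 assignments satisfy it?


Step 1: Total=2^10=1024
Step 2: Unsat when all 1 false: 2^9=512
Step 3: Sat=1024-512=512

512


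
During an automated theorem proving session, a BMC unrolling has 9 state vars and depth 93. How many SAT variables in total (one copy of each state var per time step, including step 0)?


BMC unrolls to depth k, creating one copy of each state var for steps 0..k.
Step count = 93 + 1 = 94 (steps 0 through 93)
Vars per step = 9
Total = 9 * 94 = 846

846


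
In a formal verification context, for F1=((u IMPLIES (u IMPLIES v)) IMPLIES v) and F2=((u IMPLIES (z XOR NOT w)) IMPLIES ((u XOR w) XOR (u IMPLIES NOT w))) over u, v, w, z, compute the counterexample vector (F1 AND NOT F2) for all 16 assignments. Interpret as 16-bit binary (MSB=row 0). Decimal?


F1 = ((u IMPLIES (u IMPLIES v)) IMPLIES v)
F2 = ((u IMPLIES (z XOR NOT w)) IMPLIES ((u XOR w) XOR (u IMPLIES NOT w)))
Counterexample to F1=>F2 is where F1=1 and F2=0.
Evaluate each row (bits = u,v,w,z, MSB first):
  row 0 [0000]: F1=0 F2=1 -> F1&~F2 -> 0
  row 1 [0001]: F1=0 F2=1 -> F1&~F2 -> 0
  row 2 [0010]: F1=0 F2=0 -> F1&~F2 -> 0
  row 3 [0011]: F1=0 F2=0 -> F1&~F2 -> 0
  row 4 [0100]: F1=1 F2=1 -> F1&~F2 -> 0
  row 5 [0101]: F1=1 F2=1 -> F1&~F2 -> 0
  row 6 [0110]: F1=1 F2=0 -> F1&~F2 -> 1
  row 7 [0111]: F1=1 F2=0 -> F1&~F2 -> 1
  row 8 [1000]: F1=1 F2=0 -> F1&~F2 -> 1
  row 9 [1001]: F1=1 F2=1 -> F1&~F2 -> 0
  row 10 [1010]: F1=1 F2=1 -> F1&~F2 -> 0
  row 11 [1011]: F1=1 F2=0 -> F1&~F2 -> 1
  row 12 [1100]: F1=1 F2=0 -> F1&~F2 -> 1
  row 13 [1101]: F1=1 F2=1 -> F1&~F2 -> 0
  row 14 [1110]: F1=1 F2=1 -> F1&~F2 -> 0
  row 15 [1111]: F1=1 F2=0 -> F1&~F2 -> 1
Full result column, 4 rows per line (u,v fixed per line; w,z runs 00..11 left to right):
  rows 0-3 [u,v=00]: 0000  = hex 0
  rows 4-7 [u,v=01]: 0011  = hex 3
  rows 8-11 [u,v=10]: 1001  = hex 9
  rows 12-15 [u,v=11]: 1001  = hex 9
Counterexample vector (row 0 .. row 15) = 0000001110011001
Output column grouped in 4s = 0000 0011 1001 1001 = 0x0399
Convert to decimal digit by digit (value = value*16 + digit):
  0 -> 0
  0*16 + 3 = 3
  3*16 + 9 = 57
  57*16 + 9 = 921
Decimal = 921

921


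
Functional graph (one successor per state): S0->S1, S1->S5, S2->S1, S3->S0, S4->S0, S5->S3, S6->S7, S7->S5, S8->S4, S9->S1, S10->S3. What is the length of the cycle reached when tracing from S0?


Trace from S0 until a state repeats:
  S0 -> S1 -> S5 -> S3 -> S0
S0 first seen at step 0, revisited at step 4.
Cycle length = 4 - 0 = 4

4


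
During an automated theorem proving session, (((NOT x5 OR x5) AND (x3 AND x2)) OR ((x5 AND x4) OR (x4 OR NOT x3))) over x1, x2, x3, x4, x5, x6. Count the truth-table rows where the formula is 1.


Formula: (((NOT x5 OR x5) AND (x3 AND x2)) OR ((x5 AND x4) OR (x4 OR NOT x3))) over 6 vars (64 rows)
Evaluate each row (x1, x2, x3, x4, x5, x6 as bits, MSB first):
  row 0 [000000]: (((NOT 0 OR 0) AND (0 AND 0)) OR ((0 AND 0) OR (0 OR NOT 0))) -> 1
  row 1 [000001]: (((NOT 0 OR 0) AND (0 AND 0)) OR ((0 AND 0) OR (0 OR NOT 0))) -> 1
  row 2 [000010]: (((NOT 1 OR 1) AND (0 AND 0)) OR ((1 AND 0) OR (0 OR NOT 0))) -> 1
  row 3 [000011]: (((NOT 1 OR 1) AND (0 AND 0)) OR ((1 AND 0) OR (0 OR NOT 0))) -> 1
  row 4 [000100]: (((NOT 0 OR 0) AND (0 AND 0)) OR ((0 AND 1) OR (1 OR NOT 0))) -> 1
  (every remaining row is evaluated the same way; all 64 results are listed next)
Full result column, 8 rows per line (x1,x2,x3 fixed per line; x4,x5,x6 runs 000..111 left to right):
  rows 0-7 [x1,x2,x3=000]: 11111111  (ones: 8)
  rows 8-15 [x1,x2,x3=001]: 00001111  (ones: 4)
  rows 16-23 [x1,x2,x3=010]: 11111111  (ones: 8)
  rows 24-31 [x1,x2,x3=011]: 11111111  (ones: 8)
  rows 32-39 [x1,x2,x3=100]: 11111111  (ones: 8)
  rows 40-47 [x1,x2,x3=101]: 00001111  (ones: 4)
  rows 48-55 [x1,x2,x3=110]: 11111111  (ones: 8)
  rows 56-63 [x1,x2,x3=111]: 11111111  (ones: 8)
Count of 1-rows = 8+4+8+8+8+4+8+8 = 56

56


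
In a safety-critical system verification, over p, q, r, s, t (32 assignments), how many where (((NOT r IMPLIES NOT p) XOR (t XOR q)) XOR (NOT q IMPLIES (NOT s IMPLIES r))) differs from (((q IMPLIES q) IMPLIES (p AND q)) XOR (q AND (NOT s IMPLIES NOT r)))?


F1 = (((NOT r IMPLIES NOT p) XOR (t XOR q)) XOR (NOT q IMPLIES (NOT s IMPLIES r)))
F2 = (((q IMPLIES q) IMPLIES (p AND q)) XOR (q AND (NOT s IMPLIES NOT r)))
Evaluate both on each of 32 rows (bits = p,q,r,s,t):
  row 0 [00000]: F1=1 F2=0 (differ) -> 1
  row 1 [00001]: F1=0 F2=0 -> 0
  row 2 [00010]: F1=0 F2=0 -> 0
  row 3 [00011]: F1=1 F2=0 (differ) -> 1
  row 4 [00100]: F1=0 F2=0 -> 0
  row 5 [00101]: F1=1 F2=0 (differ) -> 1
  row 6 [00110]: F1=0 F2=0 -> 0
  row 7 [00111]: F1=1 F2=0 (differ) -> 1
  row 8 [01000]: F1=1 F2=1 -> 0
  row 9 [01001]: F1=0 F2=1 (differ) -> 1
  row 10 [01010]: F1=1 F2=1 -> 0
  row 11 [01011]: F1=0 F2=1 (differ) -> 1
  row 12 [01100]: F1=1 F2=0 (differ) -> 1
  row 13 [01101]: F1=0 F2=0 -> 0
  row 14 [01110]: F1=1 F2=1 -> 0
  row 15 [01111]: F1=0 F2=1 (differ) -> 1
  row 16 [10000]: F1=0 F2=0 -> 0
  row 17 [10001]: F1=1 F2=0 (differ) -> 1
  row 18 [10010]: F1=1 F2=0 (differ) -> 1
  row 19 [10011]: F1=0 F2=0 -> 0
  row 20 [10100]: F1=0 F2=0 -> 0
  row 21 [10101]: F1=1 F2=0 (differ) -> 1
  row 22 [10110]: F1=0 F2=0 -> 0
  row 23 [10111]: F1=1 F2=0 (differ) -> 1
  row 24 [11000]: F1=0 F2=0 -> 0
  row 25 [11001]: F1=1 F2=0 (differ) -> 1
  row 26 [11010]: F1=0 F2=0 -> 0
  row 27 [11011]: F1=1 F2=0 (differ) -> 1
  row 28 [11100]: F1=1 F2=1 -> 0
  row 29 [11101]: F1=0 F2=1 (differ) -> 1
  row 30 [11110]: F1=1 F2=0 (differ) -> 1
  row 31 [11111]: F1=0 F2=0 -> 0
Full result column, 8 rows per line (p,q fixed per line; r,s,t runs 000..111 left to right):
  rows 0-7 [p,q=00]: 10010101  (ones: 4)
  rows 8-15 [p,q=01]: 01011001  (ones: 4)
  rows 16-23 [p,q=10]: 01100101  (ones: 4)
  rows 24-31 [p,q=11]: 01010110  (ones: 4)
Disagreements = 4+4+4+4 = 16

16


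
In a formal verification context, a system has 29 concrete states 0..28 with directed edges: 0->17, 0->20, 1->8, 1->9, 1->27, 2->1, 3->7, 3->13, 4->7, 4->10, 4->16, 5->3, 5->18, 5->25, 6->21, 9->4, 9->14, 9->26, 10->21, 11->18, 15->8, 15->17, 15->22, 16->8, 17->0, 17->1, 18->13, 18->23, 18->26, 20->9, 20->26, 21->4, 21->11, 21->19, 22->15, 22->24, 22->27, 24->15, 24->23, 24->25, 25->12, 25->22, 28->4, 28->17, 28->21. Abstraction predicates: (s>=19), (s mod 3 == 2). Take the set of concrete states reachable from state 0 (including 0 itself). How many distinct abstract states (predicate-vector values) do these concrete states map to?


BFS from 0:
Concrete reachable: {0, 1, 4, 7, 8, 9, 10, 11, 13, 14, 16, 17, 18, 19, 20, 21, 23, 26, 27}
Abstract via predicates (s>=19), (s mod 3 == 2):
  (0,0) <- {0, 1, 4, 7, 9, 10, 13, 16, 18}
  (0,1) <- {8, 11, 14, 17}
  (1,0) <- {19, 21, 27}
  (1,1) <- {20, 23, 26}
Distinct abstract states = 4

4


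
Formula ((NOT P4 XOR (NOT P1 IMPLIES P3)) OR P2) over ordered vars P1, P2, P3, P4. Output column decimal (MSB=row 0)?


Formula: ((NOT P4 XOR (NOT P1 IMPLIES P3)) OR P2) over P1, P2, P3, P4 (16 rows)
Evaluate each row (bits = P1,P2,P3,P4, MSB first):
  row 0 [0000]: ((NOT 0 XOR (NOT 0 IMPLIES 0)) OR 0) -> 1
  row 1 [0001]: ((NOT 1 XOR (NOT 0 IMPLIES 0)) OR 0) -> 0
  row 2 [0010]: ((NOT 0 XOR (NOT 0 IMPLIES 1)) OR 0) -> 0
  row 3 [0011]: ((NOT 1 XOR (NOT 0 IMPLIES 1)) OR 0) -> 1
  row 4 [0100]: ((NOT 0 XOR (NOT 0 IMPLIES 0)) OR 1) -> 1
  row 5 [0101]: ((NOT 1 XOR (NOT 0 IMPLIES 0)) OR 1) -> 1
  row 6 [0110]: ((NOT 0 XOR (NOT 0 IMPLIES 1)) OR 1) -> 1
  row 7 [0111]: ((NOT 1 XOR (NOT 0 IMPLIES 1)) OR 1) -> 1
  row 8 [1000]: ((NOT 0 XOR (NOT 1 IMPLIES 0)) OR 0) -> 0
  row 9 [1001]: ((NOT 1 XOR (NOT 1 IMPLIES 0)) OR 0) -> 1
  row 10 [1010]: ((NOT 0 XOR (NOT 1 IMPLIES 1)) OR 0) -> 0
  row 11 [1011]: ((NOT 1 XOR (NOT 1 IMPLIES 1)) OR 0) -> 1
  row 12 [1100]: ((NOT 0 XOR (NOT 1 IMPLIES 0)) OR 1) -> 1
  row 13 [1101]: ((NOT 1 XOR (NOT 1 IMPLIES 0)) OR 1) -> 1
  row 14 [1110]: ((NOT 0 XOR (NOT 1 IMPLIES 1)) OR 1) -> 1
  row 15 [1111]: ((NOT 1 XOR (NOT 1 IMPLIES 1)) OR 1) -> 1
Full result column, 4 rows per line (P1,P2 fixed per line; P3,P4 runs 00..11 left to right):
  rows 0-3 [P1,P2=00]: 1001  = hex 9
  rows 4-7 [P1,P2=01]: 1111  = hex F
  rows 8-11 [P1,P2=10]: 0101  = hex 5
  rows 12-15 [P1,P2=11]: 1111  = hex F
Output column (row 0 .. row 15) = 1001111101011111
Output column grouped in 4s = 1001 1111 0101 1111 = 0x9F5F
Convert to decimal digit by digit (value = value*16 + digit):
  9 -> 9
  9*16 + 15 (F) = 159
  159*16 + 5 = 2549
  2549*16 + 15 (F) = 40799
Decimal = 40799

40799


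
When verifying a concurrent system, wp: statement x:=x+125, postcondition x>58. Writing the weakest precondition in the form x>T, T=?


Formula: wp(x:=E, P) = P[E/x] (substitute E for x in postcondition)
Step 1: Postcondition: x>58
Step 2: Substitute x+125 for x: x+125>58
Step 3: Solve for x: x > 58-125 = -67

-67


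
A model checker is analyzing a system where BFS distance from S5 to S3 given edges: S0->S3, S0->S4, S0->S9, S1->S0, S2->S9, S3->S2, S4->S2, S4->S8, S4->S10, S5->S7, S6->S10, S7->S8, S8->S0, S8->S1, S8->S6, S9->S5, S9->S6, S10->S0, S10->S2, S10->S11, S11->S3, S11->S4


BFS layer-by-layer from S5:
  dist 0: {S5}
  dist 1: {S7}
  dist 2: {S8}
  dist 3: {S0, S1, S6}
  dist 4: {S3, S4, S9, S10}
  -> S3 reached at distance 4
Shortest path length = 4

4


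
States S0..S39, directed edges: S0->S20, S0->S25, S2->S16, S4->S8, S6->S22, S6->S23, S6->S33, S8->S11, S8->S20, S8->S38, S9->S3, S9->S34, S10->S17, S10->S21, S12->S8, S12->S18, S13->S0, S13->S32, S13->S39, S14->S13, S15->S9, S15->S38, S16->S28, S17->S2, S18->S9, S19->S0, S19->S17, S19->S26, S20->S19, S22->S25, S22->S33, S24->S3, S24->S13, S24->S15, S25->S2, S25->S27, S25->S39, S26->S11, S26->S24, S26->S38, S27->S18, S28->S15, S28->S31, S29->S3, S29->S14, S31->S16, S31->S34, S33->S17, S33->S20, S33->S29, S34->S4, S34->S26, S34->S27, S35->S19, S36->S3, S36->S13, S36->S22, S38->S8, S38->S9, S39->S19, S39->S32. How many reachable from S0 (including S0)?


BFS from S0:
  layer 0: {S0}
  layer 1: {S20, S25}
  layer 2: {S2, S19, S27, S39}
  layer 3: {S16, S17, S18, S26, S32}
  layer 4: {S9, S11, S24, S28, S38}
  layer 5: {S3, S8, S13, S15, S31, S34}
  layer 6: {S4}
Reachable set: {S0, S2, S3, S4, S8, S9, S11, S13, S15, S16, S17, S18, S19, S20, S24, S25, S26, S27, S28, S31, S32, S34, S38, S39}
Count = 24

24


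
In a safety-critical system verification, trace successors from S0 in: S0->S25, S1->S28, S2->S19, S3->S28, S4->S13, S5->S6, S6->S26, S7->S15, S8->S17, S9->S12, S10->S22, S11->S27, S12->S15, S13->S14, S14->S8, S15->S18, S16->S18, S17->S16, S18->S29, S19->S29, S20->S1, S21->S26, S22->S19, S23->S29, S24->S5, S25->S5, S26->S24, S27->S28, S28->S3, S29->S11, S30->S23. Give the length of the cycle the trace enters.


Trace from S0 until a state repeats:
  S0 -> S25 -> S5 -> S6 -> S26 -> S24 -> S5
S5 first seen at step 2, revisited at step 6.
Cycle length = 6 - 2 = 4

4


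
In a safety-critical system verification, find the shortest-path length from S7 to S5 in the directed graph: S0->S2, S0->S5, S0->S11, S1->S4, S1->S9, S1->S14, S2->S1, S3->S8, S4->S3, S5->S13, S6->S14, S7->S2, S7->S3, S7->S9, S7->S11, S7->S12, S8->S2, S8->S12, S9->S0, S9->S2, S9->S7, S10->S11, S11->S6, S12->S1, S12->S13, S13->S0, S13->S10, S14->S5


BFS layer-by-layer from S7:
  dist 0: {S7}
  dist 1: {S2, S3, S9, S11, S12}
  dist 2: {S0, S1, S6, S8, S13}
  dist 3: {S4, S5, S10, S14}
  -> S5 reached at distance 3
Shortest path length = 3

3


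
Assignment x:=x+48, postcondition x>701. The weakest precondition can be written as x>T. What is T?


Formula: wp(x:=E, P) = P[E/x] (substitute E for x in postcondition)
Step 1: Postcondition: x>701
Step 2: Substitute x+48 for x: x+48>701
Step 3: Solve for x: x > 701-48 = 653

653


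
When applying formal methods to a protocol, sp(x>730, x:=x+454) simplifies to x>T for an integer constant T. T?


Formula: sp(P, x:=E) = exists old_x. (x = E[old_x/x]) AND P[old_x/x] (old_x is the value of x before the assignment; eliminate old_x by solving x = E[old_x/x] for old_x)
Step 1: Precondition P: x>730, i.e. old_x > 730
Step 2: Assignment gives x = old_x + 454, so old_x = x - 454
Step 3: Substitute into P: x - 454 > 730
Step 4: Simplify: x > 730+454 = 1184

1184


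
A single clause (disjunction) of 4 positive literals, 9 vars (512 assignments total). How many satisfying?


Step 1: Total=2^9=512
Step 2: Unsat when all 4 false: 2^5=32
Step 3: Sat=512-32=480

480


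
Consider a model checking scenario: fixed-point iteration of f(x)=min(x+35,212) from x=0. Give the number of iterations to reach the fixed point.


Step 1: x=0, cap=212, increment=35
Step 2: x grows by 35 each step until capped at 212; fixed point is x=212
Step 3: iterations = ceil(212/35) = 7

7


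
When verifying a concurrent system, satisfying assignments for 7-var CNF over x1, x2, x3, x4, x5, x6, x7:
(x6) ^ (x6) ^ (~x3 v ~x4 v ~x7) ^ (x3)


CNF with 4 clauses over 7 vars (128 assignments).
An assignment satisfies CNF iff every clause has >=1 true literal.
Check each row (bits = x1,x2,x3,x4,x5,x6,x7; clause T/F shown):
  row 0 [0000000]: clauses=FFTF -> 0
  row 1 [0000001]: clauses=FFTF -> 0
  row 2 [0000010]: clauses=TTTF -> 0
  row 3 [0000011]: clauses=TTTF -> 0
  row 4 [0000100]: clauses=FFTF -> 0
  (every remaining row is evaluated the same way; all 128 results are listed next)
Full result column, 8 rows per line (x1,x2,x3,x4 fixed per line; x5,x6,x7 runs 000..111 left to right):
  rows 0-7 [x1,x2,x3,x4=0000]: 00000000  (ones: 0)
  rows 8-15 [x1,x2,x3,x4=0001]: 00000000  (ones: 0)
  rows 16-23 [x1,x2,x3,x4=0010]: 00110011  (ones: 4)
  rows 24-31 [x1,x2,x3,x4=0011]: 00100010  (ones: 2)
  rows 32-39 [x1,x2,x3,x4=0100]: 00000000  (ones: 0)
  rows 40-47 [x1,x2,x3,x4=0101]: 00000000  (ones: 0)
  rows 48-55 [x1,x2,x3,x4=0110]: 00110011  (ones: 4)
  rows 56-63 [x1,x2,x3,x4=0111]: 00100010  (ones: 2)
  rows 64-71 [x1,x2,x3,x4=1000]: 00000000  (ones: 0)
  rows 72-79 [x1,x2,x3,x4=1001]: 00000000  (ones: 0)
  rows 80-87 [x1,x2,x3,x4=1010]: 00110011  (ones: 4)
  rows 88-95 [x1,x2,x3,x4=1011]: 00100010  (ones: 2)
  rows 96-103 [x1,x2,x3,x4=1100]: 00000000  (ones: 0)
  rows 104-111 [x1,x2,x3,x4=1101]: 00000000  (ones: 0)
  rows 112-119 [x1,x2,x3,x4=1110]: 00110011  (ones: 4)
  rows 120-127 [x1,x2,x3,x4=1111]: 00100010  (ones: 2)
Satisfying assignments = 0+0+4+2+0+0+4+2+0+0+4+2+0+0+4+2 = 24

24


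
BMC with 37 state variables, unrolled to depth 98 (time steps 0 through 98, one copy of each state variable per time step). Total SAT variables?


BMC unrolls to depth k, creating one copy of each state var for steps 0..k.
Step count = 98 + 1 = 99 (steps 0 through 98)
Vars per step = 37
Total = 37 * 99 = 3663

3663


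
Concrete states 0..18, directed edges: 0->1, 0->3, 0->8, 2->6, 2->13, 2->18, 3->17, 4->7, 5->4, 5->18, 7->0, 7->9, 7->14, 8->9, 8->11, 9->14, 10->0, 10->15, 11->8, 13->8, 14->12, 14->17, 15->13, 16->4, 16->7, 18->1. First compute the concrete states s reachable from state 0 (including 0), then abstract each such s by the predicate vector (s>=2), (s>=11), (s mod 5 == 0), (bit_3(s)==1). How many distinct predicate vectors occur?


BFS from 0:
Concrete reachable: {0, 1, 3, 8, 9, 11, 12, 14, 17}
Abstract via predicates (s>=2), (s>=11), (s mod 5 == 0), (bit_3(s)==1):
  (0,0,0,0) <- {1}
  (0,0,1,0) <- {0}
  (1,0,0,0) <- {3}
  (1,0,0,1) <- {8, 9}
  (1,1,0,0) <- {17}
  (1,1,0,1) <- {11, 12, 14}
Distinct abstract states = 6

6


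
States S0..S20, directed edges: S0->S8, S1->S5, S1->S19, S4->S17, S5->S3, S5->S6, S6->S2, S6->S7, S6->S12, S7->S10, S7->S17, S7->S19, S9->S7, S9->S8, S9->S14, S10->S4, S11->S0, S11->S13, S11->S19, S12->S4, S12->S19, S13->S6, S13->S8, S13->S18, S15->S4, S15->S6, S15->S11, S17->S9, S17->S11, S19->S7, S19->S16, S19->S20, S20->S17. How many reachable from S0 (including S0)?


BFS from S0:
  layer 0: {S0}
  layer 1: {S8}
Reachable set: {S0, S8}
Count = 2

2
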